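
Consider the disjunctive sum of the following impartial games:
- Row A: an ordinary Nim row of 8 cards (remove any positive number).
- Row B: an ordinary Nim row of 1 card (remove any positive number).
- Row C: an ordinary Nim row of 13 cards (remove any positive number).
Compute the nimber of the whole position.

4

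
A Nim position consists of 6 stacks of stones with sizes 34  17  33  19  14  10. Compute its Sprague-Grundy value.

5

Nim-sum: 34 ⊕ 17 ⊕ 33 ⊕ 19 ⊕ 14 ⊕ 10 = 5.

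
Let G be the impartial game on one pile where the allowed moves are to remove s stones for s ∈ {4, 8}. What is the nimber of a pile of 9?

2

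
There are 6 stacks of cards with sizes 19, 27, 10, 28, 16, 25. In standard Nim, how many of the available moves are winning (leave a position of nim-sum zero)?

5

Compute the nim-sum pairwise:
19 ⊕ 27 = 8
8 ⊕ 10 = 2
2 ⊕ 28 = 30
30 ⊕ 16 = 14
14 ⊕ 25 = 23
The overall nim-sum is X = 23. A stack of size p has a winning move iff p XOR X < p (reduce it to p XOR X).
  19: 19 XOR 23 = 4 < 19 — winning move (to 4).
  27: 27 XOR 23 = 12 < 27 — winning move (to 12).
  10: 10 XOR 23 = 29 ≥ 10 — no move.
  28: 28 XOR 23 = 11 < 28 — winning move (to 11).
  16: 16 XOR 23 = 7 < 16 — winning move (to 7).
  25: 25 XOR 23 = 14 < 25 — winning move (to 14).
That gives 5 winning moves.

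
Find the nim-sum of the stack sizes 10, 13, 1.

6

Compute the nim-sum pairwise:
10 ^ 13 = 7
7 ^ 1 = 6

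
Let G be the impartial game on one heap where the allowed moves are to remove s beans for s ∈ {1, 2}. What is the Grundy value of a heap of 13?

Grundy values for subtraction set {1, 2}:
k:     0  1  2  3  4  5  6  7  8  9 10 11 12 13
g(k):  0  1  2  0  1  2  0  1  2  0  1  2  0  1
So g(13) = 1.

1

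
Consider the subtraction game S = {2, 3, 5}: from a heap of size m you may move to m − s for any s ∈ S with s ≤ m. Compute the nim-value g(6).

Compute g(0), g(1), … for moves {2, 3, 5}:
k:     0  1  2  3  4  5  6
g(k):  0  0  1  1  2  2  3
So g(6) = 3.

3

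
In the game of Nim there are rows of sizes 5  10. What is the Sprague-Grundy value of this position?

15

Nim-sum: 5 ^ 10 = 15.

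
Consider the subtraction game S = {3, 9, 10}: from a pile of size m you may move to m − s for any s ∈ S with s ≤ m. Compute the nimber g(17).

Build the Grundy sequence with g(k) = mex{g(k−s) : s ∈ {3, 9, 10}, s ≤ k}:
k:     0  1  2  3  4  5  6  7  8  9 10 11 12 13 14 15 16 17
g(k):  0  0  0  1  1  1  0  0  0  1  1  1  2  0  0  3  1  1
So g(17) = 1.

1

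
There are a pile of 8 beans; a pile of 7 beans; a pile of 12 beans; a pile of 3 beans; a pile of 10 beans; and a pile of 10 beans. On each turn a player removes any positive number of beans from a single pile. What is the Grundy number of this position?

Nim-sum: 8 ^ 7 ^ 12 ^ 3 ^ 10 ^ 10 = 0.

0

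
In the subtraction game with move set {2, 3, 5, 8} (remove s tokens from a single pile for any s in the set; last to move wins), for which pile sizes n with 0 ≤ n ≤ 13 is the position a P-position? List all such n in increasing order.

0, 1, 7, 11

Build the Grundy sequence with g(k) = mex{g(k−s) : s ∈ {2, 3, 5, 8}, s ≤ k}:
k:     0  1  2  3  4  5  6  7  8  9 10 11 12 13
g(k):  0  0  1  1  2  2  3  0  4  1  3  0  4  1
The P-positions (g = 0) in 0..13 are 0, 1, 7, 11.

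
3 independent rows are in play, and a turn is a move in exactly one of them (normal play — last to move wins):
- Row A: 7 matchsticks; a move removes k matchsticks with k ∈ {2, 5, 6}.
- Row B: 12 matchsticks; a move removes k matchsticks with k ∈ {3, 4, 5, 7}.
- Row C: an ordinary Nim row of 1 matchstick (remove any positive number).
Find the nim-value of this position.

2

Build the Grundy sequence for row A with g(k) = mex{g(k−s) : s ∈ {2, 5, 6}, s ≤ k}:
k:     0  1  2  3  4  5  6  7
g(k):  0  0  1  1  0  2  1  3
So g(7) = 3.
Build the Grundy sequence for row B with g(k) = mex{g(k−s) : s ∈ {3, 4, 5, 7}, s ≤ k}:
k:     0  1  2  3  4  5  6  7  8  9 10 11 12
g(k):  0  0  0  1  1  1  2  2  2  3  0  0  0
So g(12) = 0.
Row C is a plain Nim row of size 1, so its Grundy value is 1.
By the Sprague-Grundy theorem, the Grundy value of a sum of independent games is the XOR of the component values.
Combined value = 3 ⊕ 0 ⊕ 1 = 2.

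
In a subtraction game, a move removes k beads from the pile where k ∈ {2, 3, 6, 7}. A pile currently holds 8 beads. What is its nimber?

Grundy values for subtraction set {2, 3, 6, 7}:
k:     0  1  2  3  4  5  6  7  8
g(k):  0  0  1  1  2  0  3  1  2
So g(8) = 2.

2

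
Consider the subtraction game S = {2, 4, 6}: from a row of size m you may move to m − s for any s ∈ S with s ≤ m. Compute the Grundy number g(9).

0

Compute g(0), g(1), … for moves {2, 4, 6}:
g(0) = mex{} = 0
g(1) = mex{} = 0
g(2) = mex{0} = 1
g(3) = mex{0} = 1
g(4) = mex{0,1} = 2
g(5) = mex{0,1} = 2
g(6) = mex{0,1,2} = 3
g(7) = mex{0,1,2} = 3
g(8) = mex{1,2,3} = 0
g(9) = mex{1,2,3} = 0
So g(9) = 0.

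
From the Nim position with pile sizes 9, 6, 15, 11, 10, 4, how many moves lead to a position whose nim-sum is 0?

In binary:
  1001  (9)
  0110  (6)
  1111  (15)
  1011  (11)
  1010  (10)
  0100  (4)
  ----
  0101  (5)
The overall nim-sum is X = 5. A pile of size p has a winning move iff p XOR X < p (reduce it to p XOR X).
  9: 9 XOR 5 = 12 ≥ 9 — no move.
  6: 6 XOR 5 = 3 < 6 — winning move (to 3).
  15: 15 XOR 5 = 10 < 15 — winning move (to 10).
  11: 11 XOR 5 = 14 ≥ 11 — no move.
  10: 10 XOR 5 = 15 ≥ 10 — no move.
  4: 4 XOR 5 = 1 < 4 — winning move (to 1).
That gives 3 winning moves.

3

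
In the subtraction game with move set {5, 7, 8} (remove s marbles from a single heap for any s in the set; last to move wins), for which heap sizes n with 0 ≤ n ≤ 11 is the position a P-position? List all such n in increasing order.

0, 1, 2, 3, 4

Grundy values for subtraction set {5, 7, 8}:
g(0) = mex{} = 0
g(1) = mex{} = 0
g(2) = mex{} = 0
g(3) = mex{} = 0
g(4) = mex{} = 0
g(5) = mex{0} = 1
g(6) = mex{0} = 1
g(7) = mex{0} = 1
g(8) = mex{0} = 1
g(9) = mex{0} = 1
g(10) = mex{0,1} = 2
g(11) = mex{0,1} = 2
The P-positions (g = 0) in 0..11 are 0, 1, 2, 3, 4.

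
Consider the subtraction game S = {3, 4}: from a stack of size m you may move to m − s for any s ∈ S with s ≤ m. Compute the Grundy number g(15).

0

Compute g(0), g(1), … for moves {3, 4}:
k:     0  1  2  3  4  5  6  7  8  9 10 11 12 13 14 15
g(k):  0  0  0  1  1  1  2  0  0  0  1  1  1  2  0  0
So g(15) = 0.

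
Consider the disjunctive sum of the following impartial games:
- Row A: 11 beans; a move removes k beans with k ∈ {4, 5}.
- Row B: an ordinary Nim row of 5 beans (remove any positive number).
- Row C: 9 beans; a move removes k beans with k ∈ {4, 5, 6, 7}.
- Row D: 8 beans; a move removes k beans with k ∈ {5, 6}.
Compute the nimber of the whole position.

For row A, compute g(0), g(1), … with moves {4, 5}:
g(0) = mex{} = 0
g(1) = mex{} = 0
g(2) = mex{} = 0
g(3) = mex{} = 0
g(4) = mex{0} = 1
g(5) = mex{0} = 1
g(6) = mex{0} = 1
g(7) = mex{0} = 1
g(8) = mex{0,1} = 2
g(9) = mex{1} = 0
g(10) = mex{1} = 0
g(11) = mex{1} = 0
So g(11) = 0.
Row B is a plain Nim row of size 5, so its Grundy value is 5.
Grundy values for row C (subtraction set {4, 5, 6, 7}):
g(0) = mex{} = 0
g(1) = mex{} = 0
g(2) = mex{} = 0
g(3) = mex{} = 0
g(4) = mex{0} = 1
g(5) = mex{0} = 1
g(6) = mex{0} = 1
g(7) = mex{0} = 1
g(8) = mex{0,1} = 2
g(9) = mex{0,1} = 2
So g(9) = 2.
For row D, compute g(0), g(1), … with moves {5, 6}:
k:     0  1  2  3  4  5  6  7  8
g(k):  0  0  0  0  0  1  1  1  1
So g(8) = 1.
The value of a disjunctive sum is the nim-sum of the parts.
Combined value = 0 ⊕ 5 ⊕ 2 ⊕ 1 = 6.

6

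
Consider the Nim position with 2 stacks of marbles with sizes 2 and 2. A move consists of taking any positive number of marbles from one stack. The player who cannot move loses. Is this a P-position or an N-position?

Write each in binary and XOR column by column:
  10  (2)
  10  (2)
  --
  00  (0)
The nim-sum is 0, so this is a P-position: the player to move is in a losing position under optimal play.

P-position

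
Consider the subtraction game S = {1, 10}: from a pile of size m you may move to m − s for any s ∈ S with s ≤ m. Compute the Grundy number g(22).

Build the Grundy sequence with g(k) = mex{g(k−s) : s ∈ {1, 10}, s ≤ k}:
k:     0  1  2  3  4  5  6  7  8  9 10 11 12 13 14 15 16 17 18 19 20 21 22
g(k):  0  1  0  1  0  1  0  1  0  1  2  0  1  0  1  0  1  0  1  0  1  2  0
So g(22) = 0.

0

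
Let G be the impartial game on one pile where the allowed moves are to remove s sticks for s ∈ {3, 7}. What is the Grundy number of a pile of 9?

Compute g(0), g(1), … for moves {3, 7}:
g(0) = mex{} = 0
g(1) = mex{} = 0
g(2) = mex{} = 0
g(3) = mex{0} = 1
g(4) = mex{0} = 1
g(5) = mex{0} = 1
g(6) = mex{1} = 0
g(7) = mex{0,1} = 2
g(8) = mex{0,1} = 2
g(9) = mex{0} = 1
So g(9) = 1.

1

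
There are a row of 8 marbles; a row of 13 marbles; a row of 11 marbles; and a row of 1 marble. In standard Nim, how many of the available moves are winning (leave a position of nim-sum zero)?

Bitwise XOR of the heap sizes:
  1000  (8)
  1101  (13)
  1011  (11)
  0001  (1)
  ----
  1111  (15)
The overall nim-sum is X = 15. A row of size p has a winning move iff p XOR X < p (reduce it to p XOR X).
  8: 8 XOR 15 = 7 < 8 — winning move (to 7).
  13: 13 XOR 15 = 2 < 13 — winning move (to 2).
  11: 11 XOR 15 = 4 < 11 — winning move (to 4).
  1: 1 XOR 15 = 14 ≥ 1 — no move.
That gives 3 winning moves.

3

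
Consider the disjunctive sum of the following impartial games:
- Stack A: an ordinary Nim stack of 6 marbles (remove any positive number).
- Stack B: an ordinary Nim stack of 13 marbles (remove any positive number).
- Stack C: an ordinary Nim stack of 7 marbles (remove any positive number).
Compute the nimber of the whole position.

Stack A is a plain Nim stack of size 6, so its Grundy value is 6.
Stack B is a plain Nim stack of size 13, so its Grundy value is 13.
Stack C is a plain Nim stack of size 7, so its Grundy value is 7.
The value of a disjunctive sum is the nim-sum of the parts.
Combined value = 6 ⊕ 13 ⊕ 7 = 12.

12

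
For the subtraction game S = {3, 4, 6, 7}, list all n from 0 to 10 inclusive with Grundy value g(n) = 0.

0, 1, 2, 10

Grundy values for subtraction set {3, 4, 6, 7}:
k:     0  1  2  3  4  5  6  7  8  9 10
g(k):  0  0  0  1  1  1  2  2  2  3  0
The P-positions (g = 0) in 0..10 are 0, 1, 2, 10.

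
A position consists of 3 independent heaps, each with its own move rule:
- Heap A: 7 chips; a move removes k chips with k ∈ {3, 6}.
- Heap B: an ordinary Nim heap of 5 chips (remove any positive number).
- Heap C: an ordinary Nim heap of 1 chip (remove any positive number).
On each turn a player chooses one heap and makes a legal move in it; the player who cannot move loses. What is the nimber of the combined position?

Grundy values for heap A (subtraction set {3, 6}):
g(0) = mex{} = 0
g(1) = mex{} = 0
g(2) = mex{} = 0
g(3) = mex{0} = 1
g(4) = mex{0} = 1
g(5) = mex{0} = 1
g(6) = mex{0,1} = 2
g(7) = mex{0,1} = 2
So g(7) = 2.
Heap B is a plain Nim heap of size 5, so its Grundy value is 5.
Heap C is a plain Nim heap of size 1, so its Grundy value is 1.
By the Sprague-Grundy theorem, the Grundy value of a sum of independent games is the XOR of the component values.
Combined value = 2 ⊕ 5 ⊕ 1 = 6.

6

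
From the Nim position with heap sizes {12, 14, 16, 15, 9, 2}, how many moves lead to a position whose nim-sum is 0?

1

Write each in binary and XOR column by column:
  01100  (12)
  01110  (14)
  10000  (16)
  01111  (15)
  01001  (9)
  00010  (2)
  -----
  10110  (22)
The overall nim-sum is X = 22. A heap of size p has a winning move iff p XOR X < p (reduce it to p XOR X).
  12: 12 XOR 22 = 26 ≥ 12 — no move.
  14: 14 XOR 22 = 24 ≥ 14 — no move.
  16: 16 XOR 22 = 6 < 16 — winning move (to 6).
  15: 15 XOR 22 = 25 ≥ 15 — no move.
  9: 9 XOR 22 = 31 ≥ 9 — no move.
  2: 2 XOR 22 = 20 ≥ 2 — no move.
That gives 1 winning move.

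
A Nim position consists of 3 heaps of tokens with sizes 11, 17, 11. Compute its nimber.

Compute the nim-sum pairwise:
11 XOR 17 = 26
26 XOR 11 = 17

17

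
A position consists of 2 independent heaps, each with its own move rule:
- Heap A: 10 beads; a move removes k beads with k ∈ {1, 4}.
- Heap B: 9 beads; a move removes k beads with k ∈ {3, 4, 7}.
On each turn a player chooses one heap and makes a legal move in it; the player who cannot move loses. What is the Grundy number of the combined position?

3

For heap A, compute g(0), g(1), … with moves {1, 4}:
k:     0  1  2  3  4  5  6  7  8  9 10
g(k):  0  1  0  1  2  0  1  0  1  2  0
So g(10) = 0.
For heap B, compute g(0), g(1), … with moves {3, 4, 7}:
k:     0  1  2  3  4  5  6  7  8  9
g(k):  0  0  0  1  1  1  2  2  2  3
So g(9) = 3.
By the Sprague-Grundy theorem, the Grundy value of a sum of independent games is the XOR of the component values.
Combined value = 0 XOR 3 = 3.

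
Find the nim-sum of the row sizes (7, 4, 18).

17

Nim-sum: 7 ^ 4 ^ 18 = 17.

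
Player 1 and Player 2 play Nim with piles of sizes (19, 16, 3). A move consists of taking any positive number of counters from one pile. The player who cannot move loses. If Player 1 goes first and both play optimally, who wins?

Compute the nim-sum pairwise:
19 ^ 16 = 3
3 ^ 3 = 0
The nim-sum is 0, so this is a P-position: the player to move is in a losing position under optimal play; Player 1 is about to move from it and so loses — Player 2 wins.

Player 2 wins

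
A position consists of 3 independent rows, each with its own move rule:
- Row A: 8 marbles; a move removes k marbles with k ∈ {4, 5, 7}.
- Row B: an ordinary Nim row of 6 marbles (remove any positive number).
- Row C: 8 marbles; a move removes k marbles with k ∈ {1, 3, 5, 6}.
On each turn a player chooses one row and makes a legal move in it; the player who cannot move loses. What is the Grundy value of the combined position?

Build the Grundy sequence for row A with g(k) = mex{g(k−s) : s ∈ {4, 5, 7}, s ≤ k}:
g(0) = mex{} = 0
g(1) = mex{} = 0
g(2) = mex{} = 0
g(3) = mex{} = 0
g(4) = mex{0} = 1
g(5) = mex{0} = 1
g(6) = mex{0} = 1
g(7) = mex{0} = 1
g(8) = mex{0,1} = 2
So g(8) = 2.
Row B is a plain Nim row of size 6, so its Grundy value is 6.
Grundy values for row C (subtraction set {1, 3, 5, 6}):
k:     0  1  2  3  4  5  6  7  8
g(k):  0  1  0  1  0  1  2  3  2
So g(8) = 2.
By the Sprague-Grundy theorem, the Grundy value of a sum of independent games is the XOR of the component values.
Combined value = 2 ⊕ 6 ⊕ 2 = 6.

6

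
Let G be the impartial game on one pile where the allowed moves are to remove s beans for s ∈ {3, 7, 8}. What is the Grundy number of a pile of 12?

Grundy values for subtraction set {3, 7, 8}:
k:     0  1  2  3  4  5  6  7  8  9 10 11 12
g(k):  0  0  0  1  1  1  0  2  2  1  3  0  0
So g(12) = 0.

0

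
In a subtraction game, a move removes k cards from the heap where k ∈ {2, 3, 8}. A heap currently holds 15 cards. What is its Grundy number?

Grundy values for subtraction set {2, 3, 8}:
k:     0  1  2  3  4  5  6  7  8  9 10 11 12 13 14 15
g(k):  0  0  1  1  2  0  0  1  1  2  0  0  1  1  2  0
So g(15) = 0.

0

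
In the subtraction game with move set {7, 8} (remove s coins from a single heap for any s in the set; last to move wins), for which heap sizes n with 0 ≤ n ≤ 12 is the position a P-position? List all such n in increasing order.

0, 1, 2, 3, 4, 5, 6

Compute g(0), g(1), … for moves {7, 8}:
g(0) = mex{} = 0
g(1) = mex{} = 0
g(2) = mex{} = 0
g(3) = mex{} = 0
g(4) = mex{} = 0
g(5) = mex{} = 0
g(6) = mex{} = 0
g(7) = mex{0} = 1
g(8) = mex{0} = 1
g(9) = mex{0} = 1
g(10) = mex{0} = 1
g(11) = mex{0} = 1
g(12) = mex{0} = 1
The P-positions (g = 0) in 0..12 are 0, 1, 2, 3, 4, 5, 6.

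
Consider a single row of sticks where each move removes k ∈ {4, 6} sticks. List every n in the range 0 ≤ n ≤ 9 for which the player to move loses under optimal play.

Build the Grundy sequence with g(k) = mex{g(k−s) : s ∈ {4, 6}, s ≤ k}:
g(0) = mex{} = 0
g(1) = mex{} = 0
g(2) = mex{} = 0
g(3) = mex{} = 0
g(4) = mex{0} = 1
g(5) = mex{0} = 1
g(6) = mex{0} = 1
g(7) = mex{0} = 1
g(8) = mex{0,1} = 2
g(9) = mex{0,1} = 2
The P-positions (g = 0) in 0..9 are 0, 1, 2, 3.

0, 1, 2, 3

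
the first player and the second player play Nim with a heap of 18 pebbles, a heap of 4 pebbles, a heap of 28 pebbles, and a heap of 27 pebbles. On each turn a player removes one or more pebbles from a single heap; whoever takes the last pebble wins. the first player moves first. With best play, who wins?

the first player wins

In binary:
  10010  (18)
  00100  (4)
  11100  (28)
  11011  (27)
  -----
  10001  (17)
The nim-sum is 17 ≠ 0, so this is an N-position: the player to move can win; the first player has a winning move.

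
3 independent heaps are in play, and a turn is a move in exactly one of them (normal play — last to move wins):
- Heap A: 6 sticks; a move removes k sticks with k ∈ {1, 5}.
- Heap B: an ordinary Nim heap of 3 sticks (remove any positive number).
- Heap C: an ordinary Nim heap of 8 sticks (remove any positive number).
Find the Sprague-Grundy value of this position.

Build the Grundy sequence for heap A with g(k) = mex{g(k−s) : s ∈ {1, 5}, s ≤ k}:
g(0) = mex{} = 0
g(1) = mex{0} = 1
g(2) = mex{1} = 0
g(3) = mex{0} = 1
g(4) = mex{1} = 0
g(5) = mex{0} = 1
g(6) = mex{1} = 0
So g(6) = 0.
Heap B is a plain Nim heap of size 3, so its Grundy value is 3.
Heap C is a plain Nim heap of size 8, so its Grundy value is 8.
By the Sprague-Grundy theorem, the Grundy value of a sum of independent games is the XOR of the component values.
Combined value = 0 ⊕ 3 ⊕ 8 = 11.

11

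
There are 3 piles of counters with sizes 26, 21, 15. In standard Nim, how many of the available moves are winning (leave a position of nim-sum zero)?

0

Write each in binary and XOR column by column:
  11010  (26)
  10101  (21)
  01111  (15)
  -----
  00000  (0)
The nim-sum is already 0, so every move leaves a nonzero nim-sum — there are no winning moves.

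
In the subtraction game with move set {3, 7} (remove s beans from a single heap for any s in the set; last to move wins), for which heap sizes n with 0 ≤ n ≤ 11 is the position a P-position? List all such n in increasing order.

0, 1, 2, 6, 10, 11

Build the Grundy sequence with g(k) = mex{g(k−s) : s ∈ {3, 7}, s ≤ k}:
k:     0  1  2  3  4  5  6  7  8  9 10 11
g(k):  0  0  0  1  1  1  0  2  2  1  0  0
The P-positions (g = 0) in 0..11 are 0, 1, 2, 6, 10, 11.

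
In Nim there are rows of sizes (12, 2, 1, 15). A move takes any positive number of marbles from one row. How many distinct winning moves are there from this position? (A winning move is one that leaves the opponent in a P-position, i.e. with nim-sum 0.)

0

Write each in binary and XOR column by column:
  1100  (12)
  0010  (2)
  0001  (1)
  1111  (15)
  ----
  0000  (0)
The nim-sum is already 0, so every move leaves a nonzero nim-sum — there are no winning moves.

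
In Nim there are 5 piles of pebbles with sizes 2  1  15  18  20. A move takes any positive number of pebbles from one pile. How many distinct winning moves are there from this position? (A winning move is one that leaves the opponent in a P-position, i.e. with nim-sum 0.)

Nim-sum: 2 ⊕ 1 ⊕ 15 ⊕ 18 ⊕ 20 = 10.
The overall nim-sum is X = 10. A pile of size p has a winning move iff p XOR X < p (reduce it to p XOR X).
  2: 2 XOR 10 = 8 ≥ 2 — no move.
  1: 1 XOR 10 = 11 ≥ 1 — no move.
  15: 15 XOR 10 = 5 < 15 — winning move (to 5).
  18: 18 XOR 10 = 24 ≥ 18 — no move.
  20: 20 XOR 10 = 30 ≥ 20 — no move.
That gives 1 winning move.

1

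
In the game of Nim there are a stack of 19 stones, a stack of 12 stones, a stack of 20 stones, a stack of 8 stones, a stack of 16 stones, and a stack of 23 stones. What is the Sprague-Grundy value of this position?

4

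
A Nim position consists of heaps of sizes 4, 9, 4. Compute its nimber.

9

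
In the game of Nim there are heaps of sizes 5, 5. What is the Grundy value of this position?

0

In binary:
  101  (5)
  101  (5)
  ---
  000  (0)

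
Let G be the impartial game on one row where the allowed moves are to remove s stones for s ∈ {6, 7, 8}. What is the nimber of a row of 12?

2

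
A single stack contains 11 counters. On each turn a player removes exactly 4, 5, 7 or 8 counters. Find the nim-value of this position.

Compute g(0), g(1), … for moves {4, 5, 7, 8}:
g(0) = mex{} = 0
g(1) = mex{} = 0
g(2) = mex{} = 0
g(3) = mex{} = 0
g(4) = mex{0} = 1
g(5) = mex{0} = 1
g(6) = mex{0} = 1
g(7) = mex{0} = 1
g(8) = mex{0,1} = 2
g(9) = mex{0,1} = 2
g(10) = mex{0,1} = 2
g(11) = mex{0,1} = 2
So g(11) = 2.

2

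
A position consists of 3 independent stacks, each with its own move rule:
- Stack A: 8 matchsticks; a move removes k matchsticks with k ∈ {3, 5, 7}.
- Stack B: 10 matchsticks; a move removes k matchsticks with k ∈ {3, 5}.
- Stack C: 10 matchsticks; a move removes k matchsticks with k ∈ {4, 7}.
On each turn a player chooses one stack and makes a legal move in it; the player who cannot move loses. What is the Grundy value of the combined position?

Grundy values for stack A (subtraction set {3, 5, 7}):
k:     0  1  2  3  4  5  6  7  8
g(k):  0  0  0  1  1  1  2  2  2
So g(8) = 2.
Grundy values for stack B (subtraction set {3, 5}):
g(0) = mex{} = 0
g(1) = mex{} = 0
g(2) = mex{} = 0
g(3) = mex{0} = 1
g(4) = mex{0} = 1
g(5) = mex{0} = 1
g(6) = mex{0,1} = 2
g(7) = mex{0,1} = 2
g(8) = mex{1} = 0
g(9) = mex{1,2} = 0
g(10) = mex{1,2} = 0
So g(10) = 0.
Build the Grundy sequence for stack C with g(k) = mex{g(k−s) : s ∈ {4, 7}, s ≤ k}:
g(0) = mex{} = 0
g(1) = mex{} = 0
g(2) = mex{} = 0
g(3) = mex{} = 0
g(4) = mex{0} = 1
g(5) = mex{0} = 1
g(6) = mex{0} = 1
g(7) = mex{0} = 1
g(8) = mex{0,1} = 2
g(9) = mex{0,1} = 2
g(10) = mex{0,1} = 2
So g(10) = 2.
The value of a disjunctive sum is the nim-sum of the parts.
Combined value = 2 ⊕ 0 ⊕ 2 = 0.

0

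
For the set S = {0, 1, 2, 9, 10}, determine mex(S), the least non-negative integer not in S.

3

The values 0, 1, 2 are all present; 3 is the first non-negative integer missing from the set.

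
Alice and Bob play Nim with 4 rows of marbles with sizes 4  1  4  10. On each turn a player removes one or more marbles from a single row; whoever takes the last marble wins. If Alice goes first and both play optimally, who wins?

Compute the nim-sum pairwise:
4 ^ 1 = 5
5 ^ 4 = 1
1 ^ 10 = 11
The nim-sum is 11 ≠ 0, so this is an N-position: the player to move can win; Alice has a winning move.

Alice wins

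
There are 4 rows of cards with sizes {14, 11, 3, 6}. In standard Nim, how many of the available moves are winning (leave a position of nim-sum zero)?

Write each in binary and XOR column by column:
  1110  (14)
  1011  (11)
  0011  (3)
  0110  (6)
  ----
  0000  (0)
The nim-sum is already 0, so every move leaves a nonzero nim-sum — there are no winning moves.

0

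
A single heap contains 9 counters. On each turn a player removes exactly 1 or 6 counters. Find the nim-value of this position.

0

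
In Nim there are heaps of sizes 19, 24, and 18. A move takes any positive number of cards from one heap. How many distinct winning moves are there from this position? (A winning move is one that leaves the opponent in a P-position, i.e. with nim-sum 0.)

3

Write each in binary and XOR column by column:
  10011  (19)
  11000  (24)
  10010  (18)
  -----
  11001  (25)
The overall nim-sum is X = 25. A heap of size p has a winning move iff p XOR X < p (reduce it to p XOR X).
  19: 19 XOR 25 = 10 < 19 — winning move (to 10).
  24: 24 XOR 25 = 1 < 24 — winning move (to 1).
  18: 18 XOR 25 = 11 < 18 — winning move (to 11).
That gives 3 winning moves.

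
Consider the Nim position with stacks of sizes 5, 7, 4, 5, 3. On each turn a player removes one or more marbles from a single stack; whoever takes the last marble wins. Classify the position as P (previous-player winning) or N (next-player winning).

P-position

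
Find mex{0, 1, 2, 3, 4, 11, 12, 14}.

The values 0, 1, 2, 3, 4 are all present; 5 is the first non-negative integer missing from the set.

5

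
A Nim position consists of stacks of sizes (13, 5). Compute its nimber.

Nim-sum: 13 XOR 5 = 8.

8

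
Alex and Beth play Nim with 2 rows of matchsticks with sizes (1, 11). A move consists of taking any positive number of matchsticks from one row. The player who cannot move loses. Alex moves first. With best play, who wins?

Alex wins

Compute the nim-sum pairwise:
1 ⊕ 11 = 10
The nim-sum is 10 ≠ 0, so this is an N-position: the player to move can win; Alex has a winning move.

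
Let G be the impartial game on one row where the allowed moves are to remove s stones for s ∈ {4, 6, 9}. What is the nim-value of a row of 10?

Build the Grundy sequence with g(k) = mex{g(k−s) : s ∈ {4, 6, 9}, s ≤ k}:
g(0) = mex{} = 0
g(1) = mex{} = 0
g(2) = mex{} = 0
g(3) = mex{} = 0
g(4) = mex{0} = 1
g(5) = mex{0} = 1
g(6) = mex{0} = 1
g(7) = mex{0} = 1
g(8) = mex{0,1} = 2
g(9) = mex{0,1} = 2
g(10) = mex{0,1} = 2
So g(10) = 2.

2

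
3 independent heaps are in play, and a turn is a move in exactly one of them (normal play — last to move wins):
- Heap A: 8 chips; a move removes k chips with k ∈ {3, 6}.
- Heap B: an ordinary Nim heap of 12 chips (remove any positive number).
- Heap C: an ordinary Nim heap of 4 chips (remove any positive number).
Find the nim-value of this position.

Grundy values for heap A (subtraction set {3, 6}):
k:     0  1  2  3  4  5  6  7  8
g(k):  0  0  0  1  1  1  2  2  2
So g(8) = 2.
Heap B is a plain Nim heap of size 12, so its Grundy value is 12.
Heap C is a plain Nim heap of size 4, so its Grundy value is 4.
By the Sprague-Grundy theorem, the Grundy value of a sum of independent games is the XOR of the component values.
Combined value = 2 XOR 12 XOR 4 = 10.

10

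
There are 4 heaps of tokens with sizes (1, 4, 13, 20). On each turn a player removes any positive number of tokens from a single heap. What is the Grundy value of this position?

28

Compute the nim-sum pairwise:
1 XOR 4 = 5
5 XOR 13 = 8
8 XOR 20 = 28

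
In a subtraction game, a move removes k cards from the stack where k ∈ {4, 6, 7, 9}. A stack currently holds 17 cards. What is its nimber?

1

Grundy values for subtraction set {4, 6, 7, 9}:
k:     0  1  2  3  4  5  6  7  8  9 10 11 12 13 14 15 16 17
g(k):  0  0  0  0  1  1  1  1  2  2  2  2  3  0  0  0  0  1
So g(17) = 1.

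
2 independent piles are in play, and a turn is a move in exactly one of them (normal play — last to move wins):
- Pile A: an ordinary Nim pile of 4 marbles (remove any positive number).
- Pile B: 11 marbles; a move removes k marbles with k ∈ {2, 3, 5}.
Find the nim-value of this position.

6

Pile A is a plain Nim pile of size 4, so its Grundy value is 4.
Build the Grundy sequence for pile B with g(k) = mex{g(k−s) : s ∈ {2, 3, 5}, s ≤ k}:
k:     0  1  2  3  4  5  6  7  8  9 10 11
g(k):  0  0  1  1  2  2  3  0  0  1  1  2
So g(11) = 2.
By the Sprague-Grundy theorem, the Grundy value of a sum of independent games is the XOR of the component values.
Combined value = 4 XOR 2 = 6.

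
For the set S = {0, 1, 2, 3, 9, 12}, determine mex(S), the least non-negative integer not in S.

4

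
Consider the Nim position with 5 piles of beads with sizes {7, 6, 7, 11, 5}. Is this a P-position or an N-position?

Nim-sum: 7 ^ 6 ^ 7 ^ 11 ^ 5 = 8.
The nim-sum is 8 ≠ 0, so this is an N-position: the player to move can win.

N-position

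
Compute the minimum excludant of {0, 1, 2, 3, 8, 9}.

The values 0, 1, 2, 3 are all present; 4 is the first non-negative integer missing from the set.

4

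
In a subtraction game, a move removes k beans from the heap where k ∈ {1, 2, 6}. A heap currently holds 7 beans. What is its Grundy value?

Build the Grundy sequence with g(k) = mex{g(k−s) : s ∈ {1, 2, 6}, s ≤ k}:
g(0) = mex{} = 0
g(1) = mex{0} = 1
g(2) = mex{0,1} = 2
g(3) = mex{1,2} = 0
g(4) = mex{0,2} = 1
g(5) = mex{0,1} = 2
g(6) = mex{0,1,2} = 3
g(7) = mex{1,2,3} = 0
So g(7) = 0.

0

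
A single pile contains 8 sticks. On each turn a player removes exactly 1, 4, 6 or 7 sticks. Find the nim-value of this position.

Grundy values for subtraction set {1, 4, 6, 7}:
g(0) = mex{} = 0
g(1) = mex{0} = 1
g(2) = mex{1} = 0
g(3) = mex{0} = 1
g(4) = mex{0,1} = 2
g(5) = mex{1,2} = 0
g(6) = mex{0} = 1
g(7) = mex{0,1} = 2
g(8) = mex{0,1,2} = 3
So g(8) = 3.

3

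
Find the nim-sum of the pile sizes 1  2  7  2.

6

In binary:
  001  (1)
  010  (2)
  111  (7)
  010  (2)
  ---
  110  (6)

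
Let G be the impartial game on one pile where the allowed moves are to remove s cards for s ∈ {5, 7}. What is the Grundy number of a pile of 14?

0

Grundy values for subtraction set {5, 7}:
k:     0  1  2  3  4  5  6  7  8  9 10 11 12 13 14
g(k):  0  0  0  0  0  1  1  1  1  1  2  2  0  0  0
So g(14) = 0.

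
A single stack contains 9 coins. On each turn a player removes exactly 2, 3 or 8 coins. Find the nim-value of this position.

Grundy values for subtraction set {2, 3, 8}:
k:     0  1  2  3  4  5  6  7  8  9
g(k):  0  0  1  1  2  0  0  1  1  2
So g(9) = 2.

2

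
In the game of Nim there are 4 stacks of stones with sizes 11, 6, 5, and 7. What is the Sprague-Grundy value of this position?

15

Compute the nim-sum pairwise:
11 ^ 6 = 13
13 ^ 5 = 8
8 ^ 7 = 15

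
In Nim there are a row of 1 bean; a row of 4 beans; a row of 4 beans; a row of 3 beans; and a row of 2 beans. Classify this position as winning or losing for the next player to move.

Losing position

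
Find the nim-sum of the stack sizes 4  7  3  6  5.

3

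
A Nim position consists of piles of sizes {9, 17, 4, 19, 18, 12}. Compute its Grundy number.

17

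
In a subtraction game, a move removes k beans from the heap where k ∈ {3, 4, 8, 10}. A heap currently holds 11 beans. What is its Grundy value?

Grundy values for subtraction set {3, 4, 8, 10}:
k:     0  1  2  3  4  5  6  7  8  9 10 11
g(k):  0  0  0  1  1  1  2  0  2  3  1  3
So g(11) = 3.

3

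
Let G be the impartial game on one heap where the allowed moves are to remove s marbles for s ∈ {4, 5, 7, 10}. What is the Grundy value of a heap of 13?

3

Grundy values for subtraction set {4, 5, 7, 10}:
g(0) = mex{} = 0
g(1) = mex{} = 0
g(2) = mex{} = 0
g(3) = mex{} = 0
g(4) = mex{0} = 1
g(5) = mex{0} = 1
g(6) = mex{0} = 1
g(7) = mex{0} = 1
g(8) = mex{0,1} = 2
g(9) = mex{0,1} = 2
g(10) = mex{0,1} = 2
g(11) = mex{0,1} = 2
g(12) = mex{0,1,2} = 3
g(13) = mex{0,1,2} = 3
So g(13) = 3.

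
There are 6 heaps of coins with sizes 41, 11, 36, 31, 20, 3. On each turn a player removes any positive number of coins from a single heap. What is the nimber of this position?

14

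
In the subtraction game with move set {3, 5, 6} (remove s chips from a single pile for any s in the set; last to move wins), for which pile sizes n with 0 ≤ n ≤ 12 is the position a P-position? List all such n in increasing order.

Grundy values for subtraction set {3, 5, 6}:
k:     0  1  2  3  4  5  6  7  8  9 10 11 12
g(k):  0  0  0  1  1  1  2  2  2  0  0  0  1
The P-positions (g = 0) in 0..12 are 0, 1, 2, 9, 10, 11.

0, 1, 2, 9, 10, 11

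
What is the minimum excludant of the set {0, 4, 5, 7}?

0 is in the set but 1 is not, so the mex is 1.

1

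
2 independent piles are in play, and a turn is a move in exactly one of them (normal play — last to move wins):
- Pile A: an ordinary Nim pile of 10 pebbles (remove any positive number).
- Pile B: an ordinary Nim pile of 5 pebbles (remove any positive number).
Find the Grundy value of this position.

15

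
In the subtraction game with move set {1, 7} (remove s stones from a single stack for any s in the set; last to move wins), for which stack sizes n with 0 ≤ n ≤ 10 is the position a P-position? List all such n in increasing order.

0, 2, 4, 6, 8, 10

Grundy values for subtraction set {1, 7}:
k:     0  1  2  3  4  5  6  7  8  9 10
g(k):  0  1  0  1  0  1  0  1  0  1  0
The P-positions (g = 0) in 0..10 are 0, 2, 4, 6, 8, 10.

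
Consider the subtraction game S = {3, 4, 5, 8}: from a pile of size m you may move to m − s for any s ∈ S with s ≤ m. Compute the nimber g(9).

3

Grundy values for subtraction set {3, 4, 5, 8}:
k:     0  1  2  3  4  5  6  7  8  9
g(k):  0  0  0  1  1  1  2  2  2  3
So g(9) = 3.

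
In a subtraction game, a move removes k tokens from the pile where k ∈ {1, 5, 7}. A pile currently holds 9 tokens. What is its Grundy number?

1

Build the Grundy sequence with g(k) = mex{g(k−s) : s ∈ {1, 5, 7}, s ≤ k}:
g(0) = mex{} = 0
g(1) = mex{0} = 1
g(2) = mex{1} = 0
g(3) = mex{0} = 1
g(4) = mex{1} = 0
g(5) = mex{0} = 1
g(6) = mex{1} = 0
g(7) = mex{0} = 1
g(8) = mex{1} = 0
g(9) = mex{0} = 1
So g(9) = 1.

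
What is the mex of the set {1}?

0

0 is not in the set, so the mex is 0.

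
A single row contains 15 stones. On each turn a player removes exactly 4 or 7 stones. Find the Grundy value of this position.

Compute g(0), g(1), … for moves {4, 7}:
k:     0  1  2  3  4  5  6  7  8  9 10 11 12 13 14 15
g(k):  0  0  0  0  1  1  1  1  2  2  2  0  0  0  0  1
So g(15) = 1.

1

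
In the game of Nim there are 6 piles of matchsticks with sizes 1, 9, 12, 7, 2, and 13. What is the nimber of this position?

12

Compute the nim-sum pairwise:
1 XOR 9 = 8
8 XOR 12 = 4
4 XOR 7 = 3
3 XOR 2 = 1
1 XOR 13 = 12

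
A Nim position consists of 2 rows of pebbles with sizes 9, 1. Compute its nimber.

8

Compute the nim-sum pairwise:
9 XOR 1 = 8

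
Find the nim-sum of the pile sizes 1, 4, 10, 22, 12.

21

Compute the nim-sum pairwise:
1 ^ 4 = 5
5 ^ 10 = 15
15 ^ 22 = 25
25 ^ 12 = 21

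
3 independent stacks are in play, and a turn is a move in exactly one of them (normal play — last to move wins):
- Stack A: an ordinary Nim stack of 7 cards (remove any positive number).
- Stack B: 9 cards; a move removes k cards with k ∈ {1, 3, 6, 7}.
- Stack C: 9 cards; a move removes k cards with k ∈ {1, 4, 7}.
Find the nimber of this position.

5

Stack A is a plain Nim stack of size 7, so its Grundy value is 7.
Grundy values for stack B (subtraction set {1, 3, 6, 7}):
k:     0  1  2  3  4  5  6  7  8  9
g(k):  0  1  0  1  0  1  2  3  2  3
So g(9) = 3.
For stack C, compute g(0), g(1), … with moves {1, 4, 7}:
k:     0  1  2  3  4  5  6  7  8  9
g(k):  0  1  0  1  2  0  1  2  0  1
So g(9) = 1.
The value of a disjunctive sum is the nim-sum of the parts.
Combined value = 7 ⊕ 3 ⊕ 1 = 5.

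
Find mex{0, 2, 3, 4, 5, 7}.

1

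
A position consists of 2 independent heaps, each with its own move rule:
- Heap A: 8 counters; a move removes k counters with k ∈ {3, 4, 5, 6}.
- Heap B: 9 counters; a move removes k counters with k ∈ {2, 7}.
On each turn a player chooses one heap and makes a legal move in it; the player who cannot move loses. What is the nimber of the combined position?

2

For heap A, compute g(0), g(1), … with moves {3, 4, 5, 6}:
g(0) = mex{} = 0
g(1) = mex{} = 0
g(2) = mex{} = 0
g(3) = mex{0} = 1
g(4) = mex{0} = 1
g(5) = mex{0} = 1
g(6) = mex{0,1} = 2
g(7) = mex{0,1} = 2
g(8) = mex{0,1} = 2
So g(8) = 2.
Grundy values for heap B (subtraction set {2, 7}):
k:     0  1  2  3  4  5  6  7  8  9
g(k):  0  0  1  1  0  0  1  1  2  0
So g(9) = 0.
By the Sprague-Grundy theorem, the Grundy value of a sum of independent games is the XOR of the component values.
Combined value = 2 XOR 0 = 2.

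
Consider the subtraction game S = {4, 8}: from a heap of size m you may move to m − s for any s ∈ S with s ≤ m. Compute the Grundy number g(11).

2

Grundy values for subtraction set {4, 8}:
k:     0  1  2  3  4  5  6  7  8  9 10 11
g(k):  0  0  0  0  1  1  1  1  2  2  2  2
So g(11) = 2.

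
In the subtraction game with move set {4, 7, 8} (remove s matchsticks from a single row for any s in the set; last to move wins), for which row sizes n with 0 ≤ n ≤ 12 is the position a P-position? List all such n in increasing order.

0, 1, 2, 3, 12

Build the Grundy sequence with g(k) = mex{g(k−s) : s ∈ {4, 7, 8}, s ≤ k}:
g(0) = mex{} = 0
g(1) = mex{} = 0
g(2) = mex{} = 0
g(3) = mex{} = 0
g(4) = mex{0} = 1
g(5) = mex{0} = 1
g(6) = mex{0} = 1
g(7) = mex{0} = 1
g(8) = mex{0,1} = 2
g(9) = mex{0,1} = 2
g(10) = mex{0,1} = 2
g(11) = mex{0,1} = 2
g(12) = mex{1,2} = 0
The P-positions (g = 0) in 0..12 are 0, 1, 2, 3, 12.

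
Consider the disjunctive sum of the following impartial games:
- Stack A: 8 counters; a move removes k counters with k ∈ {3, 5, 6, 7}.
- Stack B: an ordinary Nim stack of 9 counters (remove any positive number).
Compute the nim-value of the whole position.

Build the Grundy sequence for stack A with g(k) = mex{g(k−s) : s ∈ {3, 5, 6, 7}, s ≤ k}:
g(0) = mex{} = 0
g(1) = mex{} = 0
g(2) = mex{} = 0
g(3) = mex{0} = 1
g(4) = mex{0} = 1
g(5) = mex{0} = 1
g(6) = mex{0,1} = 2
g(7) = mex{0,1} = 2
g(8) = mex{0,1} = 2
So g(8) = 2.
Stack B is a plain Nim stack of size 9, so its Grundy value is 9.
The value of a disjunctive sum is the nim-sum of the parts.
Combined value = 2 ⊕ 9 = 11.

11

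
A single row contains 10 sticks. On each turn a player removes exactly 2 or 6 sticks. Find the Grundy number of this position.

1

Grundy values for subtraction set {2, 6}:
k:     0  1  2  3  4  5  6  7  8  9 10
g(k):  0  0  1  1  0  0  1  1  0  0  1
So g(10) = 1.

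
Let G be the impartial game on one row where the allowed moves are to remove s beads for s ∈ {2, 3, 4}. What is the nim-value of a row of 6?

0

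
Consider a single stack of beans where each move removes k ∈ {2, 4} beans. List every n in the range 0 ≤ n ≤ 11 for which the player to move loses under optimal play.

Compute g(0), g(1), … for moves {2, 4}:
g(0) = mex{} = 0
g(1) = mex{} = 0
g(2) = mex{0} = 1
g(3) = mex{0} = 1
g(4) = mex{0,1} = 2
g(5) = mex{0,1} = 2
g(6) = mex{1,2} = 0
g(7) = mex{1,2} = 0
g(8) = mex{0,2} = 1
g(9) = mex{0,2} = 1
g(10) = mex{0,1} = 2
g(11) = mex{0,1} = 2
The P-positions (g = 0) in 0..11 are 0, 1, 6, 7.

0, 1, 6, 7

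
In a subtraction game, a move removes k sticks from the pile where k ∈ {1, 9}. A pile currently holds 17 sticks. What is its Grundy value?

Build the Grundy sequence with g(k) = mex{g(k−s) : s ∈ {1, 9}, s ≤ k}:
k:     0  1  2  3  4  5  6  7  8  9 10 11 12 13 14 15 16 17
g(k):  0  1  0  1  0  1  0  1  0  1  0  1  0  1  0  1  0  1
So g(17) = 1.

1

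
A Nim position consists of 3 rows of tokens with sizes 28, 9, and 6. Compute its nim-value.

19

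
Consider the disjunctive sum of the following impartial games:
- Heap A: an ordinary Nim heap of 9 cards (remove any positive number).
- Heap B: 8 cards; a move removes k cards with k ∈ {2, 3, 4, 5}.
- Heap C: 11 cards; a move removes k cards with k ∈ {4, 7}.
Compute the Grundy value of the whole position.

9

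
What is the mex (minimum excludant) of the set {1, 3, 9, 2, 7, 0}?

4

The values 0, 1, 2, 3 are all present; 4 is the first non-negative integer missing from the set.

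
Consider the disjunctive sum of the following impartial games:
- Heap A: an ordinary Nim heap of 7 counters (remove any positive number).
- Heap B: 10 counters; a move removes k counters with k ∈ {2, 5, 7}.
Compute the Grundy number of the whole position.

7

Heap A is a plain Nim heap of size 7, so its Grundy value is 7.
Grundy values for heap B (subtraction set {2, 5, 7}):
g(0) = mex{} = 0
g(1) = mex{} = 0
g(2) = mex{0} = 1
g(3) = mex{0} = 1
g(4) = mex{1} = 0
g(5) = mex{0,1} = 2
g(6) = mex{0} = 1
g(7) = mex{0,1,2} = 3
g(8) = mex{0,1} = 2
g(9) = mex{0,1,3} = 2
g(10) = mex{1,2} = 0
So g(10) = 0.
The value of a disjunctive sum is the nim-sum of the parts.
Combined value = 7 XOR 0 = 7.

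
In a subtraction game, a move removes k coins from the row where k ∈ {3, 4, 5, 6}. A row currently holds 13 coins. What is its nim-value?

1

Build the Grundy sequence with g(k) = mex{g(k−s) : s ∈ {3, 4, 5, 6}, s ≤ k}:
k:     0  1  2  3  4  5  6  7  8  9 10 11 12 13
g(k):  0  0  0  1  1  1  2  2  2  0  0  0  1  1
So g(13) = 1.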